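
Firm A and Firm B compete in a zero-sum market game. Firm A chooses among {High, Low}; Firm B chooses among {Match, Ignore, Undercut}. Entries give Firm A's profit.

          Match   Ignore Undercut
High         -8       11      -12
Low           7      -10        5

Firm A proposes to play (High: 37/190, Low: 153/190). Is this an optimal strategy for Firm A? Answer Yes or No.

Against Match this mix gives (37/190)·(-8) + (153/190)·7 = 155/38.
Against Ignore this mix gives (37/190)·11 + (153/190)·(-10) = -1123/190.
Against Undercut this mix gives (37/190)·(-12) + (153/190)·5 = 321/190.
Firm B will play Ignore, holding Firm A to -1123/190. Shifting weight toward the row that does better against Ignore would raise this floor (the equalizing mix achieves -65/38 against both Ignore and Undercut), so the proposed strategy is not optimal.

No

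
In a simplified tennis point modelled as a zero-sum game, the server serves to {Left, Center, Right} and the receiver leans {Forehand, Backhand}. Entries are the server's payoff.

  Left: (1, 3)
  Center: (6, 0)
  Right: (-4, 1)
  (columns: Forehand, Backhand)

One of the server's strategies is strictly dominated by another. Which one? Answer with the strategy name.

Left gives a strictly higher payoff than Right against every column: 1 > -4, 3 > 1.
So Right is strictly dominated and the server never plays it.

Right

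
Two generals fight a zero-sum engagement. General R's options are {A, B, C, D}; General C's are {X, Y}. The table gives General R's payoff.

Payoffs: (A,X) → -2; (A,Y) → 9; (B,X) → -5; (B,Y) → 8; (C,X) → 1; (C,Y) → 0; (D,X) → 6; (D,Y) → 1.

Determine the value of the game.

7/2

Row minima: A → -2, B → -5, C → 0, D → 1; maximin = 1.
Column maxima: X → 6, Y → 9; minimax = 6.
1 ≠ 6, so there is no saddle point; optimal play is mixed.
B is strictly dominated by A, so General R never plays it.
C is strictly dominated by D, so General R never plays it.
On the remaining 2×2 (A, D vs X, Y):
Let General R play A with probability p. Expected payoff against X: (-2)p + 6(1−p) = −8p + 6; against Y: 9p + 1(1−p) = 8p + 1.
Setting these equal: −8p + 6 = 8p + 1 ⇒ −16p = -5 ⇒ p = 5/16, and the value is (-8)·(5/16) + 6 = 7/2.
For General C: with q = P(X), equating A's and D's payoffs gives −11q + 9 = 5q + 1 ⇒ q = 1/2.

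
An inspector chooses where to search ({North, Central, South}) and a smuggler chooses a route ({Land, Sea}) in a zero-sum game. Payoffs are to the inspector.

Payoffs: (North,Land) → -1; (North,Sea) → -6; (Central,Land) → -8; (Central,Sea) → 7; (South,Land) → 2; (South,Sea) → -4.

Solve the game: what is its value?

Row minima: North → -6, Central → -8, South → -4; maximin = -4.
Column maxima: Land → 2, Sea → 7; minimax = 2.
-4 ≠ 2, so there is no saddle point; optimal play is mixed.
North is strictly dominated by South, so the inspector never plays it.
On the remaining 2×2 (Central, South vs Land, Sea):
Let the inspector play Central with probability p. Expected payoff against Land: (-8)p + 2(1−p) = −10p + 2; against Sea: 7p + (-4)(1−p) = 11p − 4.
Setting these equal: −10p + 2 = 11p − 4 ⇒ −21p = -6 ⇒ p = 2/7, and the value is (-10)·(2/7) + 2 = -6/7.
For the smuggler: with q = P(Land), equating Central's and South's payoffs gives −15q + 7 = 6q − 4 ⇒ q = 11/21.

-6/7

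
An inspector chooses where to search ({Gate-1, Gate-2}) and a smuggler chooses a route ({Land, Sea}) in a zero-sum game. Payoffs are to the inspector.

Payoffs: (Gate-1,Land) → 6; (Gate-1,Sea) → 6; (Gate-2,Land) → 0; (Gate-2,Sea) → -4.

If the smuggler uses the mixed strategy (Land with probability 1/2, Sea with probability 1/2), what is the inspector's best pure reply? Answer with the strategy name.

Expected payoff of Gate-1: (1/2)·6 + (1/2)·6 = 6.
Expected payoff of Gate-2: (1/2)·0 + (1/2)·(-4) = -2.
The largest is 6, so the inspector's best response is Gate-1.

Gate-1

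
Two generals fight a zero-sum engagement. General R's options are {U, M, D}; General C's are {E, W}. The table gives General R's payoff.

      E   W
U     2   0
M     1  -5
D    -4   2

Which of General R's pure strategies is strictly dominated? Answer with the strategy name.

U gives a strictly higher payoff than M against every column: 2 > 1, 0 > -5.
So M is strictly dominated and General R never plays it.

M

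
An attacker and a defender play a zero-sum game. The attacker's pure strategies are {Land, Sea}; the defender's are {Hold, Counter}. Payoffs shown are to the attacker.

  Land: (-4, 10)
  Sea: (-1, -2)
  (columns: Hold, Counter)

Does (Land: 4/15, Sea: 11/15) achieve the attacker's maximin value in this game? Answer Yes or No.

Against Hold this mix gives (4/15)·(-4) + (11/15)·(-1) = -9/5.
Against Counter this mix gives (4/15)·10 + (11/15)·(-2) = 6/5.
The defender will play Hold, holding the attacker to -9/5. Shifting weight toward the row that does better against Hold would raise this floor (the equalizing mix achieves -6/5 against both Hold and Counter), so the proposed strategy is not optimal.

No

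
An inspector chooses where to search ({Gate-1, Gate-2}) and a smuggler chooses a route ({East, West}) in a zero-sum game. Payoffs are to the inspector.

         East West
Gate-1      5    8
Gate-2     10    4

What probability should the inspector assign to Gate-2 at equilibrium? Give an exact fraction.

Row minima: Gate-1 → 5, Gate-2 → 4; maximin = 5.
Column maxima: East → 10, West → 8; minimax = 8.
5 ≠ 8, so there is no saddle point; optimal play is mixed.
Let the inspector play Gate-1 with probability p. Expected payoff against East: 5p + 10(1−p) = −5p + 10; against West: 8p + 4(1−p) = 4p + 4.
Setting these equal: −5p + 10 = 4p + 4 ⇒ −9p = -6 ⇒ p = 2/3, and the value is (-5)·(2/3) + 10 = 20/3.
For the smuggler: with q = P(East), equating Gate-1's and Gate-2's payoffs gives −3q + 8 = 6q + 4 ⇒ q = 4/9.

1/3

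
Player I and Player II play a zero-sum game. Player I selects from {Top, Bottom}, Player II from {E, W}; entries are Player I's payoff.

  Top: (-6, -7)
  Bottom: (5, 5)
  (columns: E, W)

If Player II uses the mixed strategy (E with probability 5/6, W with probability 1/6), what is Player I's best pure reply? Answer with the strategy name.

Bottom

Expected payoff of Top: (5/6)·(-6) + (1/6)·(-7) = -37/6.
Expected payoff of Bottom: (5/6)·5 + (1/6)·5 = 5.
The largest is 5, so Player I's best response is Bottom.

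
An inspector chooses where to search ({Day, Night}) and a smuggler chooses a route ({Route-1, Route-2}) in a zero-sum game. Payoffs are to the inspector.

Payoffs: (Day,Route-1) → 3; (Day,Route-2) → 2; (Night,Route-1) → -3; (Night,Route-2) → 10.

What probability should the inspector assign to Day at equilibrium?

13/14

Row minima: Day → 2, Night → -3; maximin = 2.
Column maxima: Route-1 → 3, Route-2 → 10; minimax = 3.
2 ≠ 3, so there is no saddle point; optimal play is mixed.
Let the inspector play Day with probability p. Expected payoff against Route-1: 3p + (-3)(1−p) = 6p − 3; against Route-2: 2p + 10(1−p) = −8p + 10.
Setting these equal: 6p − 3 = −8p + 10 ⇒ 14p = 13 ⇒ p = 13/14, and the value is (6)·(13/14) − 3 = 18/7.
For the smuggler: with q = P(Route-1), equating Day's and Night's payoffs gives q + 2 = −13q + 10 ⇒ q = 4/7.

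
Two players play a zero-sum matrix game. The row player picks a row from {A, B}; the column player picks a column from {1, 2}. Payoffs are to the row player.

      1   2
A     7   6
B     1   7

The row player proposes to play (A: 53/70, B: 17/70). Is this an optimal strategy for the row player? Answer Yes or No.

No

Against 1 this mix gives (53/70)·7 + (17/70)·1 = 194/35.
Against 2 this mix gives (53/70)·6 + (17/70)·7 = 437/70.
The column player will play 1, holding the row player to 194/35. Shifting weight toward the row that does better against 1 would raise this floor (the equalizing mix achieves 43/7 against both 1 and 2), so the proposed strategy is not optimal.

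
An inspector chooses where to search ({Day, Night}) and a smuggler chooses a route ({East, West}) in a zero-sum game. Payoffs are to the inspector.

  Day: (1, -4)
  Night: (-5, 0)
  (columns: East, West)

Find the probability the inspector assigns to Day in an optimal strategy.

Row minima: Day → -4, Night → -5; maximin = -4.
Column maxima: East → 1, West → 0; minimax = 0.
-4 ≠ 0, so there is no saddle point; optimal play is mixed.
Let the inspector play Day with probability p. Expected payoff against East: 1p + (-5)(1−p) = 6p − 5; against West: (-4)p + 0(1−p) = −4p.
Setting these equal: 6p − 5 = −4p ⇒ 10p = 5 ⇒ p = 1/2, and the value is (6)·(1/2) − 5 = -2.
For the smuggler: with q = P(East), equating Day's and Night's payoffs gives 5q − 4 = −5q ⇒ q = 2/5.

1/2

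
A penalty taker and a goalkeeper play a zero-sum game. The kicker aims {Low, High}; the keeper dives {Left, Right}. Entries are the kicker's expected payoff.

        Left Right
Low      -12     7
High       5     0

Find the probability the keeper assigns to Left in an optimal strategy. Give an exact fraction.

7/24

Row minima: Low → -12, High → 0; maximin = 0.
Column maxima: Left → 5, Right → 7; minimax = 5.
0 ≠ 5, so there is no saddle point; optimal play is mixed.
Let the kicker play Low with probability p. Expected payoff against Left: (-12)p + 5(1−p) = −17p + 5; against Right: 7p + 0(1−p) = 7p.
Setting these equal: −17p + 5 = 7p ⇒ −24p = -5 ⇒ p = 5/24, and the value is (-17)·(5/24) + 5 = 35/24.
For the keeper: with q = P(Left), equating Low's and High's payoffs gives −19q + 7 = 5q ⇒ q = 7/24.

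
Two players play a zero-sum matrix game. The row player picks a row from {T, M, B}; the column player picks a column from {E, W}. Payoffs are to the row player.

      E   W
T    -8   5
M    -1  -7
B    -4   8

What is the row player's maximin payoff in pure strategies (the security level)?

-4

Row minima: T → -8, M → -7, B → -4.
The best of these is -4.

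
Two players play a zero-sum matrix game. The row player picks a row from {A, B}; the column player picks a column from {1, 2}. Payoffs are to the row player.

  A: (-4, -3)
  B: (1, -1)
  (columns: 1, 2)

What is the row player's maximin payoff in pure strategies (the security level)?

Row minima: A → -4, B → -1.
The best of these is -1.

-1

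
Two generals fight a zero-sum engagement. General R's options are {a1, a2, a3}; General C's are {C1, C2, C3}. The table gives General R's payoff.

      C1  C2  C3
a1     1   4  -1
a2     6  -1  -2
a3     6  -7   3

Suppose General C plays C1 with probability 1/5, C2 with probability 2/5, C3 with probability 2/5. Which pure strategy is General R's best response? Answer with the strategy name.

a1

Expected payoff of a1: (1/5)·1 + (2/5)·4 + (2/5)·(-1) = 7/5.
Expected payoff of a2: (1/5)·6 + (2/5)·(-1) + (2/5)·(-2) = 0.
Expected payoff of a3: (1/5)·6 + (2/5)·(-7) + (2/5)·3 = -2/5.
The largest is 7/5, so General R's best response is a1.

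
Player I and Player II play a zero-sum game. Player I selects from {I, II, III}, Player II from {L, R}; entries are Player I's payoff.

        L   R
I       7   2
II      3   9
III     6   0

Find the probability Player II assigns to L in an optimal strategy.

Row minima: I → 2, II → 3, III → 0; maximin = 3.
Column maxima: L → 7, R → 9; minimax = 7.
3 ≠ 7, so there is no saddle point; optimal play is mixed.
III is strictly dominated by I, so Player I never plays it.
On the remaining 2×2 (I, II vs L, R):
Let Player I play I with probability p. Expected payoff against L: 7p + 3(1−p) = 4p + 3; against R: 2p + 9(1−p) = −7p + 9.
Setting these equal: 4p + 3 = −7p + 9 ⇒ 11p = 6 ⇒ p = 6/11, and the value is (4)·(6/11) + 3 = 57/11.
For Player II: with q = P(L), equating I's and II's payoffs gives 5q + 2 = −6q + 9 ⇒ q = 7/11.

7/11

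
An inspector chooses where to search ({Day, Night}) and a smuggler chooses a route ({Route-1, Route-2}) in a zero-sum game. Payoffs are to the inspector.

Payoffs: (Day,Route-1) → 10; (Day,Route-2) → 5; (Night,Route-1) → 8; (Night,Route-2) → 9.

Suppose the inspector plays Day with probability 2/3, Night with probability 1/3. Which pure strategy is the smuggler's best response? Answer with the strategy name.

Route-2

If the smuggler plays Route-1, the inspector's expected payoff is (2/3)·10 + (1/3)·8 = 28/3.
If the smuggler plays Route-2, the inspector's expected payoff is (2/3)·5 + (1/3)·9 = 19/3.
The smuggler minimizes the inspector's payoff; the smallest is 19/3, so the best response is Route-2.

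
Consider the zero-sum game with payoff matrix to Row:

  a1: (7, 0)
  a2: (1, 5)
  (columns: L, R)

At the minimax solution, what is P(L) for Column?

5/11

Row minima: a1 → 0, a2 → 1; maximin = 1.
Column maxima: L → 7, R → 5; minimax = 5.
1 ≠ 5, so there is no saddle point; optimal play is mixed.
Let Row play a1 with probability p. Expected payoff against L: 7p + 1(1−p) = 6p + 1; against R: 0p + 5(1−p) = −5p + 5.
Setting these equal: 6p + 1 = −5p + 5 ⇒ 11p = 4 ⇒ p = 4/11, and the value is (6)·(4/11) + 1 = 35/11.
For Column: with q = P(L), equating a1's and a2's payoffs gives 7q = −4q + 5 ⇒ q = 5/11.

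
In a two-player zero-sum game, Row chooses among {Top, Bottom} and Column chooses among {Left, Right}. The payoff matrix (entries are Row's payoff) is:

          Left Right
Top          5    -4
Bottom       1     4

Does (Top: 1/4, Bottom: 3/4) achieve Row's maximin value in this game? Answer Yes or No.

Against Left this mix gives (1/4)·5 + (3/4)·1 = 2.
Against Right this mix gives (1/4)·(-4) + (3/4)·4 = 2.
All of Column's active replies (Left, Right) yield 2, and no column does worse for Row. The mix makes Column indifferent and guarantees 2, so it is optimal.

Yes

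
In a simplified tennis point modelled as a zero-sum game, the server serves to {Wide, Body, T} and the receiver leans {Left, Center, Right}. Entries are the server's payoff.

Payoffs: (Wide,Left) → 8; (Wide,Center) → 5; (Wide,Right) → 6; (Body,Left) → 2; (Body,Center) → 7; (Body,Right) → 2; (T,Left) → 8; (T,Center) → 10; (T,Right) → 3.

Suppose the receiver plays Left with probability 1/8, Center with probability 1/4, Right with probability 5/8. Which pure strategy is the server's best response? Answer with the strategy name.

Wide

Expected payoff of Wide: (1/8)·8 + (1/4)·5 + (5/8)·6 = 6.
Expected payoff of Body: (1/8)·2 + (1/4)·7 + (5/8)·2 = 13/4.
Expected payoff of T: (1/8)·8 + (1/4)·10 + (5/8)·3 = 43/8.
The largest is 6, so the server's best response is Wide.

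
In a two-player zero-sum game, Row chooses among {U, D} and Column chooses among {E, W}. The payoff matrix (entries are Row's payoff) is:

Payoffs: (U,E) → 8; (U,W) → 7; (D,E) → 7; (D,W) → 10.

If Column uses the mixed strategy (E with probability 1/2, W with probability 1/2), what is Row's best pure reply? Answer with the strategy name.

D

Expected payoff of U: (1/2)·8 + (1/2)·7 = 15/2.
Expected payoff of D: (1/2)·7 + (1/2)·10 = 17/2.
The largest is 17/2, so Row's best response is D.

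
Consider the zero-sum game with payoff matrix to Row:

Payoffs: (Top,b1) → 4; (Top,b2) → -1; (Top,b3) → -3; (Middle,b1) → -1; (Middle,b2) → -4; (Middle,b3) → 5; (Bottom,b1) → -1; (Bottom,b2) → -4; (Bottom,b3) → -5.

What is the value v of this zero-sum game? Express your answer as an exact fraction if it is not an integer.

-17/11

Row minima: Top → -3, Middle → -4, Bottom → -5; maximin = -3.
Column maxima: b1 → 4, b2 → -1, b3 → 5; minimax = -1.
-3 ≠ -1, so there is no saddle point; optimal play is mixed.
Bottom is strictly dominated by Top, so Row never plays it.
b1 is strictly dominated by b2 (it gives Row strictly more in every row), so Column never plays it.
On the remaining 2×2 (Top, Middle vs b2, b3):
Let Row play Top with probability p. Expected payoff against b2: (-1)p + (-4)(1−p) = 3p − 4; against b3: (-3)p + 5(1−p) = −8p + 5.
Setting these equal: 3p − 4 = −8p + 5 ⇒ 11p = 9 ⇒ p = 9/11, and the value is (3)·(9/11) − 4 = -17/11.
For Column: with q = P(b2), equating Top's and Middle's payoffs gives 2q − 3 = −9q + 5 ⇒ q = 8/11.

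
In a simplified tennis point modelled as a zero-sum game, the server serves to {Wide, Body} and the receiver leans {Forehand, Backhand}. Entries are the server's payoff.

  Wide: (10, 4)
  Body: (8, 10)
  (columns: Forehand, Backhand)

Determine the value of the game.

Row minima: Wide → 4, Body → 8; maximin = 8.
Column maxima: Forehand → 10, Backhand → 10; minimax = 10.
8 ≠ 10, so there is no saddle point; optimal play is mixed.
Let the server play Wide with probability p. Expected payoff against Forehand: 10p + 8(1−p) = 2p + 8; against Backhand: 4p + 10(1−p) = −6p + 10.
Setting these equal: 2p + 8 = −6p + 10 ⇒ 8p = 2 ⇒ p = 1/4, and the value is (2)·(1/4) + 8 = 17/2.
For the receiver: with q = P(Forehand), equating Wide's and Body's payoffs gives 6q + 4 = −2q + 10 ⇒ q = 3/4.

17/2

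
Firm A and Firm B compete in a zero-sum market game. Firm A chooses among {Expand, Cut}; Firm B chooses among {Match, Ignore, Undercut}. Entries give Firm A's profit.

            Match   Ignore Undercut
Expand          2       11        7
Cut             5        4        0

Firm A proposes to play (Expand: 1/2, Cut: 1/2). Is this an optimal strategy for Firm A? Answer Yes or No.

Against Match this mix gives (1/2)·2 + (1/2)·5 = 7/2.
Against Ignore this mix gives (1/2)·11 + (1/2)·4 = 15/2.
Against Undercut this mix gives (1/2)·7 + (1/2)·0 = 7/2.
All of Firm B's active replies (Match, Undercut) yield 7/2, and no column does worse for Firm A. The mix makes Firm B indifferent and guarantees 7/2, so it is optimal.

Yes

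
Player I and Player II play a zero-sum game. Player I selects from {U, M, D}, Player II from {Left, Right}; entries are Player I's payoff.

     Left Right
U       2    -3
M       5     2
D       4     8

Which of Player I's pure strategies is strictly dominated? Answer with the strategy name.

M gives a strictly higher payoff than U against every column: 5 > 2, 2 > -3.
So U is strictly dominated and Player I never plays it.

U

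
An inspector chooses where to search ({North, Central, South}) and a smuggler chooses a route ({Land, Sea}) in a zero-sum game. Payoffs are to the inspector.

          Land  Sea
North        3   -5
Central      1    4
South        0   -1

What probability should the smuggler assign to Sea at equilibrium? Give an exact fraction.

2/11

Row minima: North → -5, Central → 1, South → -1; maximin = 1.
Column maxima: Land → 3, Sea → 4; minimax = 3.
1 ≠ 3, so there is no saddle point; optimal play is mixed.
South is strictly dominated by Central, so the inspector never plays it.
On the remaining 2×2 (North, Central vs Land, Sea):
Let the inspector play North with probability p. Expected payoff against Land: 3p + 1(1−p) = 2p + 1; against Sea: (-5)p + 4(1−p) = −9p + 4.
Setting these equal: 2p + 1 = −9p + 4 ⇒ 11p = 3 ⇒ p = 3/11, and the value is (2)·(3/11) + 1 = 17/11.
For the smuggler: with q = P(Land), equating North's and Central's payoffs gives 8q − 5 = −3q + 4 ⇒ q = 9/11.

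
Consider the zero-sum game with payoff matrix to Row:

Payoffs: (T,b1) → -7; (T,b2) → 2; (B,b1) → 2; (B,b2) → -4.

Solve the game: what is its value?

-8/5

Row minima: T → -7, B → -4; maximin = -4.
Column maxima: b1 → 2, b2 → 2; minimax = 2.
-4 ≠ 2, so there is no saddle point; optimal play is mixed.
Let Row play T with probability p. Expected payoff against b1: (-7)p + 2(1−p) = −9p + 2; against b2: 2p + (-4)(1−p) = 6p − 4.
Setting these equal: −9p + 2 = 6p − 4 ⇒ −15p = -6 ⇒ p = 2/5, and the value is (-9)·(2/5) + 2 = -8/5.
For Column: with q = P(b1), equating T's and B's payoffs gives −9q + 2 = 6q − 4 ⇒ q = 2/5.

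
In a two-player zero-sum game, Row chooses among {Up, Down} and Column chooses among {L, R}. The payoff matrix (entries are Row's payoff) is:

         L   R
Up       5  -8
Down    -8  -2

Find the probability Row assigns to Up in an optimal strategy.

6/19

Row minima: Up → -8, Down → -8; maximin = -8.
Column maxima: L → 5, R → -2; minimax = -2.
-8 ≠ -2, so there is no saddle point; optimal play is mixed.
Let Row play Up with probability p. Expected payoff against L: 5p + (-8)(1−p) = 13p − 8; against R: (-8)p + (-2)(1−p) = −6p − 2.
Setting these equal: 13p − 8 = −6p − 2 ⇒ 19p = 6 ⇒ p = 6/19, and the value is (13)·(6/19) − 8 = -74/19.
For Column: with q = P(L), equating Up's and Down's payoffs gives 13q − 8 = −6q − 2 ⇒ q = 6/19.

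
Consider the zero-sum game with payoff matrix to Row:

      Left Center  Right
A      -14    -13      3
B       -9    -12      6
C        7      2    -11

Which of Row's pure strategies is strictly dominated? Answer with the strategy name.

A

B gives a strictly higher payoff than A against every column: -9 > -14, -12 > -13, 6 > 3.
So A is strictly dominated and Row never plays it.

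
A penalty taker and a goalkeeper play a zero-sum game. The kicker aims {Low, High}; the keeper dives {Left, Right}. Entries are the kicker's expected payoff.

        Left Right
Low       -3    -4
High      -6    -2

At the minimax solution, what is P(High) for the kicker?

Row minima: Low → -4, High → -6; maximin = -4.
Column maxima: Left → -3, Right → -2; minimax = -3.
-4 ≠ -3, so there is no saddle point; optimal play is mixed.
Let the kicker play Low with probability p. Expected payoff against Left: (-3)p + (-6)(1−p) = 3p − 6; against Right: (-4)p + (-2)(1−p) = −2p − 2.
Setting these equal: 3p − 6 = −2p − 2 ⇒ 5p = 4 ⇒ p = 4/5, and the value is (3)·(4/5) − 6 = -18/5.
For the keeper: with q = P(Left), equating Low's and High's payoffs gives q − 4 = −4q − 2 ⇒ q = 2/5.

1/5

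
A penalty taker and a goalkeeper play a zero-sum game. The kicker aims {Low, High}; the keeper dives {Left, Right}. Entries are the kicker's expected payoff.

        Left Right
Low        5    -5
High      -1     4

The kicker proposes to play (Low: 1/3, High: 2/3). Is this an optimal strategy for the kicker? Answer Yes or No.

Against Left this mix gives (1/3)·5 + (2/3)·(-1) = 1.
Against Right this mix gives (1/3)·(-5) + (2/3)·4 = 1.
All of the keeper's active replies (Left, Right) yield 1, and no column does worse for the kicker. The mix makes the keeper indifferent and guarantees 1, so it is optimal.

Yes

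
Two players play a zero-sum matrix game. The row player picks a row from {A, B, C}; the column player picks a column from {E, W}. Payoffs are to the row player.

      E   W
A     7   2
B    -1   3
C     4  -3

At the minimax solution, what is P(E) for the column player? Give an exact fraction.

1/9

Row minima: A → 2, B → -1, C → -3; maximin = 2.
Column maxima: E → 7, W → 3; minimax = 3.
2 ≠ 3, so there is no saddle point; optimal play is mixed.
C is strictly dominated by A, so the row player never plays it.
On the remaining 2×2 (A, B vs E, W):
Let the row player play A with probability p. Expected payoff against E: 7p + (-1)(1−p) = 8p − 1; against W: 2p + 3(1−p) = −p + 3.
Setting these equal: 8p − 1 = −p + 3 ⇒ 9p = 4 ⇒ p = 4/9, and the value is (8)·(4/9) − 1 = 23/9.
For the column player: with q = P(E), equating A's and B's payoffs gives 5q + 2 = −4q + 3 ⇒ q = 1/9.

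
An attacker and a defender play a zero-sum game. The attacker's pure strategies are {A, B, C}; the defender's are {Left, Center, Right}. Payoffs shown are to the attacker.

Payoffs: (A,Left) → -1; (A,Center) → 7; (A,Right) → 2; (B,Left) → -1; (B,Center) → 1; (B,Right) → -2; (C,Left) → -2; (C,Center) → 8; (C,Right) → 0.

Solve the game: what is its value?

-1

Row minima: A → -1, B → -2, C → -2; maximin = -1.
Column maxima: Left → -1, Center → 8, Right → 2; minimax = -1.
Since maximin = minimax = -1, there is a saddle point and the value is -1.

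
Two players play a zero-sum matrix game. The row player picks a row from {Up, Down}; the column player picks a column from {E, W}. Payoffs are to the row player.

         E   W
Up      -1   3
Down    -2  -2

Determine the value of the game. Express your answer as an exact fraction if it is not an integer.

Row minima: Up → -1, Down → -2; maximin = -1.
Column maxima: E → -1, W → 3; minimax = -1.
Since maximin = minimax = -1, there is a saddle point and the value is -1.

-1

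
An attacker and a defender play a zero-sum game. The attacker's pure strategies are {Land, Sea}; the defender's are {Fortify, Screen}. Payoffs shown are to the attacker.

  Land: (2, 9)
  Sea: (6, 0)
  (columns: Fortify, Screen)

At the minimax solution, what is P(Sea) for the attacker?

Row minima: Land → 2, Sea → 0; maximin = 2.
Column maxima: Fortify → 6, Screen → 9; minimax = 6.
2 ≠ 6, so there is no saddle point; optimal play is mixed.
Let the attacker play Land with probability p. Expected payoff against Fortify: 2p + 6(1−p) = −4p + 6; against Screen: 9p + 0(1−p) = 9p.
Setting these equal: −4p + 6 = 9p ⇒ −13p = -6 ⇒ p = 6/13, and the value is (-4)·(6/13) + 6 = 54/13.
For the defender: with q = P(Fortify), equating Land's and Sea's payoffs gives −7q + 9 = 6q ⇒ q = 9/13.

7/13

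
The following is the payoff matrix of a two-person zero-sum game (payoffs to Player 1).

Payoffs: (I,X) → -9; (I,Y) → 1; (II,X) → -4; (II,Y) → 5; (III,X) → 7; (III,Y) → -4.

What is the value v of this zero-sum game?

Row minima: I → -9, II → -4, III → -4; maximin = -4.
Column maxima: X → 7, Y → 5; minimax = 5.
-4 ≠ 5, so there is no saddle point; optimal play is mixed.
I is strictly dominated by II, so Player 1 never plays it.
On the remaining 2×2 (II, III vs X, Y):
Let Player 1 play II with probability p. Expected payoff against X: (-4)p + 7(1−p) = −11p + 7; against Y: 5p + (-4)(1−p) = 9p − 4.
Setting these equal: −11p + 7 = 9p − 4 ⇒ −20p = -11 ⇒ p = 11/20, and the value is (-11)·(11/20) + 7 = 19/20.
For Player 2: with q = P(X), equating II's and III's payoffs gives −9q + 5 = 11q − 4 ⇒ q = 9/20.

19/20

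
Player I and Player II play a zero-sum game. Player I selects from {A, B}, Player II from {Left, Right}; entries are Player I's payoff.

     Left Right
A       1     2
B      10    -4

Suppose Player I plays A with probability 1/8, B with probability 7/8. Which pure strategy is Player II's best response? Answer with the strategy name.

If Player II plays Left, Player I's expected payoff is (1/8)·1 + (7/8)·10 = 71/8.
If Player II plays Right, Player I's expected payoff is (1/8)·2 + (7/8)·(-4) = -13/4.
Player II minimizes Player I's payoff; the smallest is -13/4, so the best response is Right.

Right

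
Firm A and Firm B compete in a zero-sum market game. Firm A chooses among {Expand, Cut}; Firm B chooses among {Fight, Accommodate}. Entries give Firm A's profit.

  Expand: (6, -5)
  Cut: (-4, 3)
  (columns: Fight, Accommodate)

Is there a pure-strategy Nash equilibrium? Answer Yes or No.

No

Row minima: Expand → -5, Cut → -4; maximin = -4.
Column maxima: Fight → 6, Accommodate → 3; minimax = 3.
-4 ≠ 3, so no pure-strategy equilibrium exists.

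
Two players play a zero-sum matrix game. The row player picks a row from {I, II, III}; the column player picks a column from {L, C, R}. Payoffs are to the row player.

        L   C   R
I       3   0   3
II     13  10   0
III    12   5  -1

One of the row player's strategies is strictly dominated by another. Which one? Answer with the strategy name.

III

II gives a strictly higher payoff than III against every column: 13 > 12, 10 > 5, 0 > -1.
So III is strictly dominated and the row player never plays it.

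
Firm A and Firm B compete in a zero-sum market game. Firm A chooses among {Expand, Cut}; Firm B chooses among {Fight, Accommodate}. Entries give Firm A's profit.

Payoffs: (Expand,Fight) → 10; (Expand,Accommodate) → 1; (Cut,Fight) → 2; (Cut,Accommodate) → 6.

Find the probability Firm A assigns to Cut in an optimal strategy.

Row minima: Expand → 1, Cut → 2; maximin = 2.
Column maxima: Fight → 10, Accommodate → 6; minimax = 6.
2 ≠ 6, so there is no saddle point; optimal play is mixed.
Let Firm A play Expand with probability p. Expected payoff against Fight: 10p + 2(1−p) = 8p + 2; against Accommodate: 1p + 6(1−p) = −5p + 6.
Setting these equal: 8p + 2 = −5p + 6 ⇒ 13p = 4 ⇒ p = 4/13, and the value is (8)·(4/13) + 2 = 58/13.
For Firm B: with q = P(Fight), equating Expand's and Cut's payoffs gives 9q + 1 = −4q + 6 ⇒ q = 5/13.

9/13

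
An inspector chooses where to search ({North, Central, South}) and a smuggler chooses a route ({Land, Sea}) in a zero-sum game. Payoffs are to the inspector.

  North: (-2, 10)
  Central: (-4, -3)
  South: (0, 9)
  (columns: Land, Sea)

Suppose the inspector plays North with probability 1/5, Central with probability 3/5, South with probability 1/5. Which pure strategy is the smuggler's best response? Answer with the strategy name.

Land

If the smuggler plays Land, the inspector's expected payoff is (1/5)·(-2) + (3/5)·(-4) + (1/5)·0 = -14/5.
If the smuggler plays Sea, the inspector's expected payoff is (1/5)·10 + (3/5)·(-3) + (1/5)·9 = 2.
The smuggler minimizes the inspector's payoff; the smallest is -14/5, so the best response is Land.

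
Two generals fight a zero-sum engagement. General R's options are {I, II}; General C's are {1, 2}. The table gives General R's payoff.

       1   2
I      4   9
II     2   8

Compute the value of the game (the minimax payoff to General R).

Row minima: I → 4, II → 2; maximin = 4.
Column maxima: 1 → 4, 2 → 9; minimax = 4.
Since maximin = minimax = 4, there is a saddle point and the value is 4.

4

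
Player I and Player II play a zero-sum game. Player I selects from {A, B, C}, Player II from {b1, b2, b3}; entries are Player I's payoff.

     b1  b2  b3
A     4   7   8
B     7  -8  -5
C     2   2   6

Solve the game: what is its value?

9/2

Row minima: A → 4, B → -8, C → 2; maximin = 4.
Column maxima: b1 → 7, b2 → 7, b3 → 8; minimax = 7.
4 ≠ 7, so there is no saddle point; optimal play is mixed.
C is strictly dominated by A, so Player I never plays it.
b3 is strictly dominated by b2 (it gives Player I strictly more in every row), so Player II never plays it.
On the remaining 2×2 (A, B vs b1, b2):
Let Player I play A with probability p. Expected payoff against b1: 4p + 7(1−p) = −3p + 7; against b2: 7p + (-8)(1−p) = 15p − 8.
Setting these equal: −3p + 7 = 15p − 8 ⇒ −18p = -15 ⇒ p = 5/6, and the value is (-3)·(5/6) + 7 = 9/2.
For Player II: with q = P(b1), equating A's and B's payoffs gives −3q + 7 = 15q − 8 ⇒ q = 5/6.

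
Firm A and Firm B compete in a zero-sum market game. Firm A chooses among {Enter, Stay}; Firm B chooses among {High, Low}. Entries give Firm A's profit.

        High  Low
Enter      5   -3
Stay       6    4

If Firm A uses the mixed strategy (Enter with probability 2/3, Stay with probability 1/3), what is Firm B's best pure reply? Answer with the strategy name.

Low

If Firm B plays High, Firm A's expected payoff is (2/3)·5 + (1/3)·6 = 16/3.
If Firm B plays Low, Firm A's expected payoff is (2/3)·(-3) + (1/3)·4 = -2/3.
Firm B minimizes Firm A's payoff; the smallest is -2/3, so the best response is Low.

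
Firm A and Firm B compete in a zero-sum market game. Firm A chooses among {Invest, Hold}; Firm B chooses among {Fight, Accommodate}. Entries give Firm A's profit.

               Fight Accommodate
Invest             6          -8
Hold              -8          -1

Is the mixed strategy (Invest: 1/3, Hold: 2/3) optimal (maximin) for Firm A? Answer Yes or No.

Against Fight this mix gives (1/3)·6 + (2/3)·(-8) = -10/3.
Against Accommodate this mix gives (1/3)·(-8) + (2/3)·(-1) = -10/3.
All of Firm B's active replies (Fight, Accommodate) yield -10/3, and no column does worse for Firm A. The mix makes Firm B indifferent and guarantees -10/3, so it is optimal.

Yes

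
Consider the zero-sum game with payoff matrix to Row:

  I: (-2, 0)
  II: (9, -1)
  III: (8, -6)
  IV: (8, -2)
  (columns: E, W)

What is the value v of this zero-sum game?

-1/6

Row minima: I → -2, II → -1, III → -6, IV → -2; maximin = -1.
Column maxima: E → 9, W → 0; minimax = 0.
-1 ≠ 0, so there is no saddle point; optimal play is mixed.
III is strictly dominated by II, so Row never plays it.
IV is strictly dominated by II, so Row never plays it.
On the remaining 2×2 (I, II vs E, W):
Let Row play I with probability p. Expected payoff against E: (-2)p + 9(1−p) = −11p + 9; against W: 0p + (-1)(1−p) = p − 1.
Setting these equal: −11p + 9 = p − 1 ⇒ −12p = -10 ⇒ p = 5/6, and the value is (-11)·(5/6) + 9 = -1/6.
For Column: with q = P(E), equating I's and II's payoffs gives −2q = 10q − 1 ⇒ q = 1/12.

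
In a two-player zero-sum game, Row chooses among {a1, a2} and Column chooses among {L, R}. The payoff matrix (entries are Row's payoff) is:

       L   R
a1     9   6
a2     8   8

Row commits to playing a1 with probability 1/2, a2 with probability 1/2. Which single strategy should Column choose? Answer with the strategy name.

R

If Column plays L, Row's expected payoff is (1/2)·9 + (1/2)·8 = 17/2.
If Column plays R, Row's expected payoff is (1/2)·6 + (1/2)·8 = 7.
Column minimizes Row's payoff; the smallest is 7, so the best response is R.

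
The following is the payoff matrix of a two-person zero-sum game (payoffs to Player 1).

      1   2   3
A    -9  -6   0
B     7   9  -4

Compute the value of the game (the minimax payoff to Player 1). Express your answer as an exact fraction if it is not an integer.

-9/5

Row minima: A → -9, B → -4; maximin = -4.
Column maxima: 1 → 7, 2 → 9, 3 → 0; minimax = 0.
-4 ≠ 0, so there is no saddle point; optimal play is mixed.
2 is strictly dominated by 1 (it gives Player 1 strictly more in every row), so Player 2 never plays it.
On the remaining 2×2 (A, B vs 1, 3):
Let Player 1 play A with probability p. Expected payoff against 1: (-9)p + 7(1−p) = −16p + 7; against 3: 0p + (-4)(1−p) = 4p − 4.
Setting these equal: −16p + 7 = 4p − 4 ⇒ −20p = -11 ⇒ p = 11/20, and the value is (-16)·(11/20) + 7 = -9/5.
For Player 2: with q = P(1), equating A's and B's payoffs gives −9q = 11q − 4 ⇒ q = 1/5.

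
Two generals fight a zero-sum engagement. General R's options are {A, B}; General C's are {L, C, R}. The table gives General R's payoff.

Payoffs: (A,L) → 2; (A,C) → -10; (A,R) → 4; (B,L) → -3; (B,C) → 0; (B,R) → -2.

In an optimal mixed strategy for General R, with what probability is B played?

4/5

Row minima: A → -10, B → -3; maximin = -3.
Column maxima: L → 2, C → 0, R → 4; minimax = 0.
-3 ≠ 0, so there is no saddle point; optimal play is mixed.
R is strictly dominated by L (it gives General R strictly more in every row), so General C never plays it.
On the remaining 2×2 (A, B vs L, C):
Let General R play A with probability p. Expected payoff against L: 2p + (-3)(1−p) = 5p − 3; against C: (-10)p + 0(1−p) = −10p.
Setting these equal: 5p − 3 = −10p ⇒ 15p = 3 ⇒ p = 1/5, and the value is (5)·(1/5) − 3 = -2.
For General C: with q = P(L), equating A's and B's payoffs gives 12q − 10 = −3q ⇒ q = 2/3.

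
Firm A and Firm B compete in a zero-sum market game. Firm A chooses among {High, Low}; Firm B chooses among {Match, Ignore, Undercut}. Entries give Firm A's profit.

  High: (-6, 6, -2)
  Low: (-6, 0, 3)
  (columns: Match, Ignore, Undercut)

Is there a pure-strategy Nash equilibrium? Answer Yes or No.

Yes

Row minima: High → -6, Low → -6; maximin = -6.
Column maxima: Match → -6, Ignore → 6, Undercut → 3; minimax = -6.
maximin = minimax = -6, so a saddle point exists.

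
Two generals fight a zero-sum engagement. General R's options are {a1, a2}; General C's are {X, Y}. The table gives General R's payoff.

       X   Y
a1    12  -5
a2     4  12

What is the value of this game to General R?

164/25

Row minima: a1 → -5, a2 → 4; maximin = 4.
Column maxima: X → 12, Y → 12; minimax = 12.
4 ≠ 12, so there is no saddle point; optimal play is mixed.
Let General R play a1 with probability p. Expected payoff against X: 12p + 4(1−p) = 8p + 4; against Y: (-5)p + 12(1−p) = −17p + 12.
Setting these equal: 8p + 4 = −17p + 12 ⇒ 25p = 8 ⇒ p = 8/25, and the value is (8)·(8/25) + 4 = 164/25.
For General C: with q = P(X), equating a1's and a2's payoffs gives 17q − 5 = −8q + 12 ⇒ q = 17/25.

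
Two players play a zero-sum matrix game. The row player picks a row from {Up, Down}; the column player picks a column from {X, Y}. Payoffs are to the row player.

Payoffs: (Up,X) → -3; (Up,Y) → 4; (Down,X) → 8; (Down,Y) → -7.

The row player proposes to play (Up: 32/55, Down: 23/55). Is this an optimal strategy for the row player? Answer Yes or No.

No

Against X this mix gives (32/55)·(-3) + (23/55)·8 = 8/5.
Against Y this mix gives (32/55)·4 + (23/55)·(-7) = -3/5.
The column player will play Y, holding the row player to -3/5. Shifting weight toward the row that does better against Y would raise this floor (the equalizing mix achieves 1/2 against both Y and X), so the proposed strategy is not optimal.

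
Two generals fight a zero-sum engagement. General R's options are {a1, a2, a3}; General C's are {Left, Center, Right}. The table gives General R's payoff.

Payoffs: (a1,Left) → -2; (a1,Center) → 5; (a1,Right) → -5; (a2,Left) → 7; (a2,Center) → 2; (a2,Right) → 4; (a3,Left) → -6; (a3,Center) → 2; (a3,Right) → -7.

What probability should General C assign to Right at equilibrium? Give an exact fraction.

Row minima: a1 → -5, a2 → 2, a3 → -7; maximin = 2.
Column maxima: Left → 7, Center → 5, Right → 4; minimax = 4.
2 ≠ 4, so there is no saddle point; optimal play is mixed.
a3 is strictly dominated by a1, so General R never plays it.
Left is strictly dominated by Right (it gives General R strictly more in every row), so General C never plays it.
On the remaining 2×2 (a1, a2 vs Center, Right):
Let General R play a1 with probability p. Expected payoff against Center: 5p + 2(1−p) = 3p + 2; against Right: (-5)p + 4(1−p) = −9p + 4.
Setting these equal: 3p + 2 = −9p + 4 ⇒ 12p = 2 ⇒ p = 1/6, and the value is (3)·(1/6) + 2 = 5/2.
For General C: with q = P(Center), equating a1's and a2's payoffs gives 10q − 5 = −2q + 4 ⇒ q = 3/4.

1/4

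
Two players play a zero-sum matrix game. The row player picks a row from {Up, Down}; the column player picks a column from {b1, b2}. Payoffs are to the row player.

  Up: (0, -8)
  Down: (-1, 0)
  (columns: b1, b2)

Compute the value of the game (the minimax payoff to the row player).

-8/9

Row minima: Up → -8, Down → -1; maximin = -1.
Column maxima: b1 → 0, b2 → 0; minimax = 0.
-1 ≠ 0, so there is no saddle point; optimal play is mixed.
Let the row player play Up with probability p. Expected payoff against b1: 0p + (-1)(1−p) = p − 1; against b2: (-8)p + 0(1−p) = −8p.
Setting these equal: p − 1 = −8p ⇒ 9p = 1 ⇒ p = 1/9, and the value is (1)·(1/9) − 1 = -8/9.
For the column player: with q = P(b1), equating Up's and Down's payoffs gives 8q − 8 = −q ⇒ q = 8/9.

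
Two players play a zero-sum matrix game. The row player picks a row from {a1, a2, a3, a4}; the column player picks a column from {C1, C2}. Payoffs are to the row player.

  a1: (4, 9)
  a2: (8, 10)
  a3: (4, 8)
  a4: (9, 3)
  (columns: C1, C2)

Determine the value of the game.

Row minima: a1 → 4, a2 → 8, a3 → 4, a4 → 3; maximin = 8.
Column maxima: C1 → 9, C2 → 10; minimax = 9.
8 ≠ 9, so there is no saddle point; optimal play is mixed.
a1 is strictly dominated by a2, so the row player never plays it.
a3 is strictly dominated by a2, so the row player never plays it.
On the remaining 2×2 (a2, a4 vs C1, C2):
Let the row player play a2 with probability p. Expected payoff against C1: 8p + 9(1−p) = −p + 9; against C2: 10p + 3(1−p) = 7p + 3.
Setting these equal: −p + 9 = 7p + 3 ⇒ −8p = -6 ⇒ p = 3/4, and the value is (-1)·(3/4) + 9 = 33/4.
For the column player: with q = P(C1), equating a2's and a4's payoffs gives −2q + 10 = 6q + 3 ⇒ q = 7/8.

33/4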